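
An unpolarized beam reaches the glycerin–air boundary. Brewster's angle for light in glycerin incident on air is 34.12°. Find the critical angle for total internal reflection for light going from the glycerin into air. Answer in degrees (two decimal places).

From Brewster, n₂/n₁ = tan θ_B = tan 34.12° = 0.6776.
Then sin θ_c = n₂/n₁ = 0.6776, so θ_c = arcsin 0.6776 = 42.65°.

θ_c ≈ 42.65°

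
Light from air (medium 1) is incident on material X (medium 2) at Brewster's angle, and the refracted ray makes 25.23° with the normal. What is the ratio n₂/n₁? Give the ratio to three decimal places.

At Brewster incidence θ_B = 90° − θ_t = 90° − 25.23° = 64.77°.
tan θ_B = n₂/n₁, so n₂/n₁ = tan 64.77° = 2.122.

n₂/n₁ ≈ 2.122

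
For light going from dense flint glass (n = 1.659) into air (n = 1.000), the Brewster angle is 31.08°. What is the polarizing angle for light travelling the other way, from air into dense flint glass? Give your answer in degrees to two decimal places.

θ_B' ≈ 58.92°

Reversing the direction swaps n₁ and n₂, so tan θ_B' = 1/tan θ_B and θ_B' = 90° − θ_B.
Hence θ_B' = 90° − 31.08° = 58.92°.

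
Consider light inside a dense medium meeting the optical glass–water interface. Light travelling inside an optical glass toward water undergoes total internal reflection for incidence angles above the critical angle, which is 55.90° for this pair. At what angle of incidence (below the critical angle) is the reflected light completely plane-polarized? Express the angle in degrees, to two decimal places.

θ_B ≈ 39.63°

At the critical angle sin θ_c = n₂/n₁, giving n₂/n₁ = sin 55.90° = 0.8281.
Then tan θ_B = n₂/n₁ = 0.8281, so θ_B = arctan 0.8281 = 39.63°.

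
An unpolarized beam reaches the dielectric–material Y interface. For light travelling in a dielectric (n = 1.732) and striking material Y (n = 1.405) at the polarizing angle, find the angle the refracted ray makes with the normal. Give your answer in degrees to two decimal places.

θ_t ≈ 50.95°

tan θ_B = n₂/n₁ = 1.405/1.732 = 0.8112, so θ_B = 39.05°.
Since θ_B + θ_t = 90° at Brewster incidence, θ_t = 90° − 39.05° = 50.95°.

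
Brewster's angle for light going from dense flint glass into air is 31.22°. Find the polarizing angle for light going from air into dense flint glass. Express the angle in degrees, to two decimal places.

θ_B' ≈ 58.78°

The two Brewster angles are complementary: θ_B' = 90° − θ_B = 90° − 31.22° = 58.78°.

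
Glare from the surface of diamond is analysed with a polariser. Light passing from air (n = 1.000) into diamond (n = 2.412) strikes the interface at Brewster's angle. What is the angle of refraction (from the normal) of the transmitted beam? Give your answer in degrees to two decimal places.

First find Brewster's angle: tan θ_B = 2.412/1.000 = 2.4120, giving θ_B = 67.48°.
At Brewster's angle the reflected and refracted rays are perpendicular, so θ_t = 90° − θ_B = 90° − 67.48° = 22.52°.

θ_t ≈ 22.52°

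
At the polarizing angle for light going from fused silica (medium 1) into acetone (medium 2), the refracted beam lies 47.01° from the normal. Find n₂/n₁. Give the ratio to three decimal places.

At Brewster incidence θ_B = 90° − θ_t = 90° − 47.01° = 42.99°.
Then n₂/n₁ = tan θ_B = tan 42.99° = 0.932.

n₂/n₁ ≈ 0.932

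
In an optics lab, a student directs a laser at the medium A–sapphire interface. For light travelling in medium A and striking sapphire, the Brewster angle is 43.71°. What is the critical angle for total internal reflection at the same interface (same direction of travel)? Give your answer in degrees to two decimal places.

tan θ_B = n₂/n₁ = tan 43.71° = 0.9560.
Total internal reflection: sin θ_c = n₂/n₁ = 0.9560.
θ_c = arcsin(0.9560) = 72.93°.

θ_c ≈ 72.93°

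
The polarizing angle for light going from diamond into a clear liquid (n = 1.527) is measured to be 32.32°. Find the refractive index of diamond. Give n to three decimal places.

At the polarizing angle, tan θ_B = n₂/n₁ with n₁ on the incident side (diamond) and n₂ on the transmitted side (a clear liquid).
n₁ = n₂ / tan θ_B = 1.527 / tan 32.32° = 2.414.

n ≈ 2.414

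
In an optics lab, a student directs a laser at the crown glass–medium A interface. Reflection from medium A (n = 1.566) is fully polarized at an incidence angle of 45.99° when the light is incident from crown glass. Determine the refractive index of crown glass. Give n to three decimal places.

At the polarizing angle, tan θ_B = n₂/n₁ with n₁ on the incident side (crown glass) and n₂ on the transmitted side (medium A).
n₁ = n₂ / tan θ_B = 1.566 / tan 45.99° = 1.513.

n ≈ 1.513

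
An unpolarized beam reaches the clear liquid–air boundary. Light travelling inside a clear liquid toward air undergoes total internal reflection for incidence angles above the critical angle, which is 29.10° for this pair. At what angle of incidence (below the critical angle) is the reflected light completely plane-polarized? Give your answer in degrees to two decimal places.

θ_B ≈ 25.94°

sin θ_c = n₂/n₁, so n₂/n₁ = sin 29.10° = 0.4863.
Brewster: tan θ_B = n₂/n₁ = 0.4863.
θ_B = arctan(0.4863) = 25.94°.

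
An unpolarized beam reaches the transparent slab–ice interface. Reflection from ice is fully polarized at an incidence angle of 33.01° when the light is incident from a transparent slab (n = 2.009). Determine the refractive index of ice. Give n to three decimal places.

n ≈ 1.305

At the polarizing angle, tan θ_B = n₂/n₁ with n₁ on the incident side (a transparent slab) and n₂ on the transmitted side (ice).
n₂ = n₁ tan θ_B = 2.009 × tan 33.01° = 1.305.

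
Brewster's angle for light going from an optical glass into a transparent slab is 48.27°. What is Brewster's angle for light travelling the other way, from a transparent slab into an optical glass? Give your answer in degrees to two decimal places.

The two Brewster angles are complementary: θ_B' = 90° − θ_B = 90° − 48.27° = 41.73°.

θ_B' ≈ 41.73°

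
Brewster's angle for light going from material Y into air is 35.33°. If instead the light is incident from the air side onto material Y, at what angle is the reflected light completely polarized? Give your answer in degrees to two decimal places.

Reversing the direction swaps n₁ and n₂, so tan θ_B' = 1/tan θ_B and θ_B' = 90° − θ_B.
Hence θ_B' = 90° − 35.33° = 54.67°.

θ_B' ≈ 54.67°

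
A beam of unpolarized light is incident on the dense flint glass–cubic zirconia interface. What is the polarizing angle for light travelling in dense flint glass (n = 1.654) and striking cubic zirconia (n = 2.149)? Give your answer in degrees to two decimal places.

At Brewster's angle the reflected and refracted rays are perpendicular, which with Snell's law gives tan θ_B = n₂/n₁.
Brewster's condition: tan θ_B = n₂/n₁ = 2.149/1.654 = 1.2993.
So θ_B = arctan 1.2993 = 52.42°.

θ_B ≈ 52.42°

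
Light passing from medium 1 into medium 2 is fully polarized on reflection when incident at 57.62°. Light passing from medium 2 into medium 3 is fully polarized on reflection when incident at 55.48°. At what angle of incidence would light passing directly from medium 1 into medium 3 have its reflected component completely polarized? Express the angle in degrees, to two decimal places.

n₂/n₁ = tan 57.62° = 1.5770 and n₃/n₂ = tan 55.48° = 1.4539.
So n₃/n₁ = (n₂/n₁)(n₃/n₂) = 1.5770 × 1.4539 = 2.2928.
θ_B(1→3) = arctan(2.2928) = 66.44°.

θ_B ≈ 66.44°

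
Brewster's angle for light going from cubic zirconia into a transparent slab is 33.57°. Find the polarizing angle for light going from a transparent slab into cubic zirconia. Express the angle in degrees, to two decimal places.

θ_B' ≈ 56.43°

Reversing the direction swaps n₁ and n₂, so tan θ_B' = 1/tan θ_B and θ_B' = 90° − θ_B.
Hence θ_B' = 90° − 33.57° = 56.43°.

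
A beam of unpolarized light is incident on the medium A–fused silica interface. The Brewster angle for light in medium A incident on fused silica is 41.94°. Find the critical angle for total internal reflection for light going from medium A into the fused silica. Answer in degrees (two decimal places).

From Brewster, n₂/n₁ = tan θ_B = tan 41.94° = 0.8985.
Then sin θ_c = n₂/n₁ = 0.8985, so θ_c = arcsin 0.8985 = 63.96°.

θ_c ≈ 63.96°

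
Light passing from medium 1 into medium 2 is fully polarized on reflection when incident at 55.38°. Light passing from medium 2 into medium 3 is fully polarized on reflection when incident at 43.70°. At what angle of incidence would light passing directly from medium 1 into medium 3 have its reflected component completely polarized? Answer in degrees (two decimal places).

θ_B ≈ 54.15°

n₂/n₁ = tan 55.38° = 1.4485 and n₃/n₂ = tan 43.70° = 0.9556.
Multiplying, n₃/n₁ = 1.4485 × 0.9556 = 1.3842, and θ_B(1→3) = arctan 1.3842 = 54.15°.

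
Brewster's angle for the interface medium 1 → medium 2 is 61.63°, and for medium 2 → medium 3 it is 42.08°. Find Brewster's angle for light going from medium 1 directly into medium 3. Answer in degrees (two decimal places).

θ_B ≈ 59.12°

n₂/n₁ = tan 61.63° = 1.8518 and n₃/n₂ = tan 42.08° = 0.9029.
So n₃/n₁ = (n₂/n₁)(n₃/n₂) = 1.8518 × 0.9029 = 1.6720.
θ_B(1→3) = arctan(1.6720) = 59.12°.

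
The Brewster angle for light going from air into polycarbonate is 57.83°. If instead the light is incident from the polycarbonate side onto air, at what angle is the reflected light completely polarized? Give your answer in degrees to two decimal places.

θ_B' ≈ 32.17°

The two Brewster angles are complementary: θ_B' = 90° − θ_B = 90° − 57.83° = 32.17°.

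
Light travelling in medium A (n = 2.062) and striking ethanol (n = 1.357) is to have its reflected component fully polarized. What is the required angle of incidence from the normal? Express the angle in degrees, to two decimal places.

θ_B ≈ 33.35°

Brewster's condition: tan θ_B = n₂/n₁ = 1.357/2.062 = 0.6581.
So θ_B = arctan 0.6581 = 33.35°.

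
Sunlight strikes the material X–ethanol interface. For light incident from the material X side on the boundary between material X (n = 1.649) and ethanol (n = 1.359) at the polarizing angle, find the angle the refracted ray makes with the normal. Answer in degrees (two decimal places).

θ_t ≈ 50.51°

First find Brewster's angle: tan θ_B = 1.359/1.649 = 0.8241, giving θ_B = 39.49°.
At Brewster's angle the reflected and refracted rays are perpendicular, so θ_t = 90° − θ_B = 90° − 39.49° = 50.51°.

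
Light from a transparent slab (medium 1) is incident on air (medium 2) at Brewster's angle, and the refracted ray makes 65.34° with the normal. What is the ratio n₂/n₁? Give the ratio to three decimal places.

n₂/n₁ ≈ 0.459

θ_B + θ_t = 90°, so θ_B = 90° − 65.34° = 24.66°.
Then n₂/n₁ = tan θ_B = tan 24.66° = 0.459.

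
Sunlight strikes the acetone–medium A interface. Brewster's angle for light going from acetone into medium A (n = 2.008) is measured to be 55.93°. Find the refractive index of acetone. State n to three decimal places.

n ≈ 1.358

At Brewster's angle, tan θ_B = n₂/n₁ with n₁ on the incident side (acetone) and n₂ on the transmitted side (medium A).
n₁ = n₂ / tan θ_B = 2.008 / tan 55.93° = 1.358.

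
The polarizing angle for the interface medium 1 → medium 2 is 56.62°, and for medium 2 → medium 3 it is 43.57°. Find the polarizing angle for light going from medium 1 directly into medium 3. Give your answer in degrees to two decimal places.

θ_B ≈ 55.29°

tan θ_B(1→2) = n₂/n₁ = tan 56.62° = 1.5177.
tan θ_B(2→3) = n₃/n₂ = tan 43.57° = 0.9513.
So n₃/n₁ = (n₂/n₁)(n₃/n₂) = 1.5177 × 0.9513 = 1.4438.
θ_B(1→3) = arctan(1.4438) = 55.29°.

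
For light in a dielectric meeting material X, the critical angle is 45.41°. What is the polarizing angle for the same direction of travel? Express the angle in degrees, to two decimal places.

θ_B ≈ 35.46°

n₂/n₁ = sin θ_c = sin 45.41° = 0.7121.
tan θ_B equals the same ratio, so θ_B = arctan(0.7121) = 35.46°.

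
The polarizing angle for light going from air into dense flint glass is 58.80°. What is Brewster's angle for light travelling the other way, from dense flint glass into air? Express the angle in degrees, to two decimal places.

The two Brewster angles are complementary: θ_B' = 90° − θ_B = 90° − 58.80° = 31.20°.

θ_B' ≈ 31.20°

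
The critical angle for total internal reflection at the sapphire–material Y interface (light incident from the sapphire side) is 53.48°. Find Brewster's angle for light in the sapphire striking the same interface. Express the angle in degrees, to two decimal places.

sin θ_c = n₂/n₁, so n₂/n₁ = sin 53.48° = 0.8036.
Brewster: tan θ_B = n₂/n₁ = 0.8036.
θ_B = arctan(0.8036) = 38.79°.

θ_B ≈ 38.79°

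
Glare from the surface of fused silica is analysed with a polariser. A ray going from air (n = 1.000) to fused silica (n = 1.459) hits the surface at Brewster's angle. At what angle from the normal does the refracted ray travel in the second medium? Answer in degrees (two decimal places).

θ_B = arctan(n₂/n₁) = arctan(1.459/1.000) = 55.57°.
Since θ_B + θ_t = 90° at Brewster incidence, θ_t = 90° − 55.57° = 34.43°.

θ_t ≈ 34.43°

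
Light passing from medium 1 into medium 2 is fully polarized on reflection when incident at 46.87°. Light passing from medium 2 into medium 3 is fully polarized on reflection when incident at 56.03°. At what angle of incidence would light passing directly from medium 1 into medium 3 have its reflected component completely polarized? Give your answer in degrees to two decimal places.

n₂/n₁ = tan 46.87° = 1.0675 and n₃/n₂ = tan 56.03° = 1.4842.
So n₃/n₁ = (n₂/n₁)(n₃/n₂) = 1.0675 × 1.4842 = 1.5844.
θ_B(1→3) = arctan(1.5844) = 57.74°.

θ_B ≈ 57.74°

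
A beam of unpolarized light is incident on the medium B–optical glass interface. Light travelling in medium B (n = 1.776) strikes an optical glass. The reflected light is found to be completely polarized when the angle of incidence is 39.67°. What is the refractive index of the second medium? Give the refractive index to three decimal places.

n ≈ 1.473

Brewster's law: tan θ_B = n₂/n₁ (light incident in medium B, refracted into an optical glass).
n₂ = n₁ tan θ_B = 1.776 × tan 39.67° = 1.473.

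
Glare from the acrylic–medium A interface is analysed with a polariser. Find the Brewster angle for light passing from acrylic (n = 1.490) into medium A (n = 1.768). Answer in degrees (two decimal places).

θ_B ≈ 49.88°

Brewster's condition: tan θ_B = n₂/n₁ = 1.768/1.490 = 1.1866. Taking the arctangent, θ_B = 49.88°.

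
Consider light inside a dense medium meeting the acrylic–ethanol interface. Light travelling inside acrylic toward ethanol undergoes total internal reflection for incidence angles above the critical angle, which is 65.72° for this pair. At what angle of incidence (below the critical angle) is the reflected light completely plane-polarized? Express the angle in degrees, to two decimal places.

θ_B ≈ 42.35°

n₂/n₁ = sin θ_c = sin 65.72° = 0.9115.
tan θ_B equals the same ratio, so θ_B = arctan(0.9115) = 42.35°.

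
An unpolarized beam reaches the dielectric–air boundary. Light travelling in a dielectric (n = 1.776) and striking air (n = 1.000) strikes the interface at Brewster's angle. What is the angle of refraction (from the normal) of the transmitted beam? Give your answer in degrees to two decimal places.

First find Brewster's angle: tan θ_B = 1.000/1.776 = 0.5631, giving θ_B = 29.38°.
At Brewster's angle the reflected and refracted rays are perpendicular, so θ_t = 90° − θ_B = 90° − 29.38° = 60.62°.

θ_t ≈ 60.62°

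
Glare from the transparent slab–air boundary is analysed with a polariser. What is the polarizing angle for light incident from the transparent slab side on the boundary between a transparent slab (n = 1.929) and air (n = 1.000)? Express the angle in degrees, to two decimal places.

Brewster's condition: tan θ_B = n₂/n₁ = 1.000/1.929 = 0.5184.
So θ_B = arctan 0.5184 = 27.40°.

θ_B ≈ 27.40°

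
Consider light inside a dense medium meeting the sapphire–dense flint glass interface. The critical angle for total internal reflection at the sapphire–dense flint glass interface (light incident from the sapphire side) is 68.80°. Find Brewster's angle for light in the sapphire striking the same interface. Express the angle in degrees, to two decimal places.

At the critical angle sin θ_c = n₂/n₁, giving n₂/n₁ = sin 68.80° = 0.9323.
Then tan θ_B = n₂/n₁ = 0.9323, so θ_B = arctan 0.9323 = 42.99°.

θ_B ≈ 42.99°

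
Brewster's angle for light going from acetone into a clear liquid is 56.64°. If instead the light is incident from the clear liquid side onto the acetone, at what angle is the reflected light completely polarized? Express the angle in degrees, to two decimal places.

θ_B' ≈ 33.36°

The two Brewster angles are complementary: θ_B' = 90° − θ_B = 90° − 56.64° = 33.36°.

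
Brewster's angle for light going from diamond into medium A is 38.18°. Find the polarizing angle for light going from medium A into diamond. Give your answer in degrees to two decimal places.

θ_B' ≈ 51.82°

Reversing the direction swaps n₁ and n₂, so tan θ_B' = 1/tan θ_B and θ_B' = 90° − θ_B.
Hence θ_B' = 90° − 38.18° = 51.82°.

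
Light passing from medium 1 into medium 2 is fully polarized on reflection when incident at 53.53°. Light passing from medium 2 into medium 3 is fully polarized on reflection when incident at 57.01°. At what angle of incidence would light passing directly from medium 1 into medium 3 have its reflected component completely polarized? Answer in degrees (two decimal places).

θ_B ≈ 64.37°

tan θ_B(1→2) = n₂/n₁ = tan 53.53° = 1.3529.
tan θ_B(2→3) = n₃/n₂ = tan 57.01° = 1.5405.
Multiplying, n₃/n₁ = 1.3529 × 1.5405 = 2.0841, and θ_B(1→3) = arctan 2.0841 = 64.37°.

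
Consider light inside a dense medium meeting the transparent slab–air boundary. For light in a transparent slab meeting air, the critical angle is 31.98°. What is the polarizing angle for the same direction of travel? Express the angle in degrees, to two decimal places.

θ_B ≈ 27.91°

n₂/n₁ = sin θ_c = sin 31.98° = 0.5296.
tan θ_B equals the same ratio, so θ_B = arctan(0.5296) = 27.91°.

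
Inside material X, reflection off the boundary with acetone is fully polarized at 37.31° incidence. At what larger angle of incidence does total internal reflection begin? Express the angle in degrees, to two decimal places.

θ_c ≈ 49.65°

n₂/n₁ = tan 37.31° = 0.7621; the critical angle satisfies sin θ_c = n₂/n₁.
θ_c = arcsin(0.7621) = 49.65°.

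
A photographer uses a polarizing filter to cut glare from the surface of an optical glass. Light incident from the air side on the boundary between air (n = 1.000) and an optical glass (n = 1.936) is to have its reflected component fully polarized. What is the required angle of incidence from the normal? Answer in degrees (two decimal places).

Brewster's condition: tan θ_B = n₂/n₁ = 1.936/1.000 = 1.9360. Taking the arctangent, θ_B = 62.68°.

θ_B ≈ 62.68°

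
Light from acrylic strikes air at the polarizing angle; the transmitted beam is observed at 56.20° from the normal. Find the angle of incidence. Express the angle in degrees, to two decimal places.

At Brewster's angle the reflected and refracted rays are perpendicular, so θ_B + θ_t = 90°.
θ_B = 90° − 56.20° = 33.80°.

θ_B ≈ 33.80°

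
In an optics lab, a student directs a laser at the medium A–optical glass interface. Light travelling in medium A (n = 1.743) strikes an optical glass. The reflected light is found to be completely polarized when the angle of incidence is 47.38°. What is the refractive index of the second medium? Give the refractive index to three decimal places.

n ≈ 1.894

Brewster's law: tan θ_B = n₂/n₁ (light incident in medium A, refracted into an optical glass).
n₂ = n₁ tan θ_B = 1.743 × tan 47.38° = 1.894.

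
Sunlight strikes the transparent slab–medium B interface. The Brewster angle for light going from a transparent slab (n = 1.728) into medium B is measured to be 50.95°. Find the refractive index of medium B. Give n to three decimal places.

n ≈ 2.130

At the Brewster angle, tan θ_B = n₂/n₁ with n₁ on the incident side (a transparent slab) and n₂ on the transmitted side (medium B).
n₂ = n₁ tan θ_B = 1.728 × tan 50.95° = 2.130.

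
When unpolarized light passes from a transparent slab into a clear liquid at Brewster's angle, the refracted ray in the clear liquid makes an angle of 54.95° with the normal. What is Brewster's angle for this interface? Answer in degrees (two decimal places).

At Brewster's angle the reflected and refracted rays are perpendicular, so θ_B + θ_t = 90°.
So θ_B = 90° − θ_t = 90° − 54.95° = 35.05°.

θ_B ≈ 35.05°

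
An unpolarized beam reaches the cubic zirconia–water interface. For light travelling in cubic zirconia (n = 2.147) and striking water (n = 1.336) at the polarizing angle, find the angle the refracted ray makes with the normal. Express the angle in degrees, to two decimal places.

tan θ_B = n₂/n₁ = 1.336/2.147 = 0.6223, so θ_B = 31.89°.
At Brewster's angle the reflected and refracted rays are perpendicular, so θ_t = 90° − θ_B = 90° − 31.89° = 58.11°.

θ_t ≈ 58.11°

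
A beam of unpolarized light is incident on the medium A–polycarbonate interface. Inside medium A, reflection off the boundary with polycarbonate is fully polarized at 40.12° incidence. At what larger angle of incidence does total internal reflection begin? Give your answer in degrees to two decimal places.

θ_c ≈ 57.42°

From Brewster, n₂/n₁ = tan θ_B = tan 40.12° = 0.8427.
Then sin θ_c = n₂/n₁ = 0.8427, so θ_c = arcsin 0.8427 = 57.42°.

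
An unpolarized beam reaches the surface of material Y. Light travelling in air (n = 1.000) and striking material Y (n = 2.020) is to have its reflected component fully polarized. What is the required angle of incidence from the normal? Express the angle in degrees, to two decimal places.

Here n₂/n₁ = 2.020/1.000 = 2.0200, and Brewster's law gives tan θ_B = n₂/n₁.
So θ_B = arctan 2.0200 = 63.66°.

θ_B ≈ 63.66°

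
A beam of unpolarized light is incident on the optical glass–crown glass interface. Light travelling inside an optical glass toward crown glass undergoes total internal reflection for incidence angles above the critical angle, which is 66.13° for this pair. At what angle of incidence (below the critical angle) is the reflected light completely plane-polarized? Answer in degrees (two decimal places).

θ_B ≈ 42.44°

n₂/n₁ = sin θ_c = sin 66.13° = 0.9145.
tan θ_B equals the same ratio, so θ_B = arctan(0.9145) = 42.44°.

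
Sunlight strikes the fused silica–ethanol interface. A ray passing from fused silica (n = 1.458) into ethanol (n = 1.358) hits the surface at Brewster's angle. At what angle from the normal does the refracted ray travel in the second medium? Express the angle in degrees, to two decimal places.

θ_t ≈ 47.03°

θ_B = arctan(n₂/n₁) = arctan(1.358/1.458) = 42.97°.
At Brewster's angle the reflected and refracted rays are perpendicular, so θ_t = 90° − θ_B = 90° − 42.97° = 47.03°.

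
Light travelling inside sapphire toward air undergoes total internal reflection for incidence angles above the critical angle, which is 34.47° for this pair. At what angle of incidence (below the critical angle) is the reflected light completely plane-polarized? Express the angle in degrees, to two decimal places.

n₂/n₁ = sin θ_c = sin 34.47° = 0.5660.
tan θ_B equals the same ratio, so θ_B = arctan(0.5660) = 29.51°.

θ_B ≈ 29.51°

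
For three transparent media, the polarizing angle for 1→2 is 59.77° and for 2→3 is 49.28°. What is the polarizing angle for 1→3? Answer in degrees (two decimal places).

n₂/n₁ = tan 59.77° = 1.7161 and n₃/n₂ = tan 49.28° = 1.1618.
So n₃/n₁ = (n₂/n₁)(n₃/n₂) = 1.7161 × 1.1618 = 1.9937.
θ_B(1→3) = arctan(1.9937) = 63.36°.

θ_B ≈ 63.36°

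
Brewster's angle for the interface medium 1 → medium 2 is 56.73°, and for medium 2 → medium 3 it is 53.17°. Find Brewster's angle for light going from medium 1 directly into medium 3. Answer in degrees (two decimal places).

tan θ_B(1→2) = n₂/n₁ = tan 56.73° = 1.5241.
tan θ_B(2→3) = n₃/n₂ = tan 53.17° = 1.3353.
n₃/n₁ = 2.0351. Then tan θ_B(1→3) = n₃/n₁, so θ_B(1→3) = arctan(2.0351) = 63.83°.

θ_B ≈ 63.83°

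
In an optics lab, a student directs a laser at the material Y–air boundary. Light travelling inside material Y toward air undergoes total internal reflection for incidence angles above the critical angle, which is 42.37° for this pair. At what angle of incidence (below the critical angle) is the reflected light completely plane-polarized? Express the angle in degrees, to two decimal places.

θ_B ≈ 33.98°

sin θ_c = n₂/n₁, so n₂/n₁ = sin 42.37° = 0.6739.
Brewster: tan θ_B = n₂/n₁ = 0.6739.
θ_B = arctan(0.6739) = 33.98°.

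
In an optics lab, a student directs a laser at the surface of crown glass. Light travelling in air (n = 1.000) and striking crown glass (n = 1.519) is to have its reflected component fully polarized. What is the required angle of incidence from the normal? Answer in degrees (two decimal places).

θ_B ≈ 56.64°

Brewster's condition: tan θ_B = n₂/n₁ = 1.519/1.000 = 1.5190.
So θ_B = arctan 1.5190 = 56.64°.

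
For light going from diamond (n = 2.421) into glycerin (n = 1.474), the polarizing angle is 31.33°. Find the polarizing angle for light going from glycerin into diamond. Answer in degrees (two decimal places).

tan θ_B' = n₁/n₂ = 1/tan θ_B, so θ_B' = 90° − θ_B.
θ_B' = 90° − 31.33° = 58.67°.

θ_B' ≈ 58.67°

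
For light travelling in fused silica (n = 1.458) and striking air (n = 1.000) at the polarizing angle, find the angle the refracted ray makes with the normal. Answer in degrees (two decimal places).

θ_t ≈ 55.55°

tan θ_B = n₂/n₁ = 1.000/1.458 = 0.6859, so θ_B = 34.45°.
Since θ_B + θ_t = 90° at Brewster incidence, θ_t = 90° − 34.45° = 55.55°.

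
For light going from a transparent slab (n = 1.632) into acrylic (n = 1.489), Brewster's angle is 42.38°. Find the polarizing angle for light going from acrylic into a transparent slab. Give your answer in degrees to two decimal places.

θ_B' ≈ 47.62°

Reversing the direction swaps n₁ and n₂, so tan θ_B' = 1/tan θ_B and θ_B' = 90° − θ_B.
Hence θ_B' = 90° − 42.38° = 47.62°.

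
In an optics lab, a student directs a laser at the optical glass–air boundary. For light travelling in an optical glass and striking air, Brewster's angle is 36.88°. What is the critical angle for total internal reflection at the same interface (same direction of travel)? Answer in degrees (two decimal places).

θ_c ≈ 48.61°

tan θ_B = n₂/n₁ = tan 36.88° = 0.7503.
Total internal reflection: sin θ_c = n₂/n₁ = 0.7503.
θ_c = arcsin(0.7503) = 48.61°.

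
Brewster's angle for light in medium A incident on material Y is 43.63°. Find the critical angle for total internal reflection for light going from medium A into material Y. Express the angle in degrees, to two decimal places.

n₂/n₁ = tan 43.63° = 0.9533; the critical angle satisfies sin θ_c = n₂/n₁.
θ_c = arcsin(0.9533) = 72.42°.

θ_c ≈ 72.42°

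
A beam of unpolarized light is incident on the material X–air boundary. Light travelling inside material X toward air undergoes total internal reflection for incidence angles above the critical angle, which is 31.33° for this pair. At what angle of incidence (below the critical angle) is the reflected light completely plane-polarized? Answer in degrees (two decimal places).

θ_B ≈ 27.47°

sin θ_c = n₂/n₁, so n₂/n₁ = sin 31.33° = 0.5200.
Brewster: tan θ_B = n₂/n₁ = 0.5200.
θ_B = arctan(0.5200) = 27.47°.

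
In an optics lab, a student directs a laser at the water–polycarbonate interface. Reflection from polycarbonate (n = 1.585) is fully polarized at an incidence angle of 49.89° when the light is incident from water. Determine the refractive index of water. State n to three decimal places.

Full polarization of the reflected beam means tan θ_B = n₂/n₁, where n₁ is the incident medium (water).
n₁ = n₂ / tan θ_B = 1.585 / tan 49.89° = 1.335.

n ≈ 1.335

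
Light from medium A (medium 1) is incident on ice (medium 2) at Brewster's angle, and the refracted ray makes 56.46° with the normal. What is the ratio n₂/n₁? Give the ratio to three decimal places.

n₂/n₁ ≈ 0.663

θ_B + θ_t = 90°, so θ_B = 90° − 56.46° = 33.54°.
Then n₂/n₁ = tan θ_B = tan 33.54° = 0.663.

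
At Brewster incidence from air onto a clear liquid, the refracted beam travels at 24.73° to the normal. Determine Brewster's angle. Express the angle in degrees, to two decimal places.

Since the reflected and refracted rays are at right angles at the polarizing angle, θ_B + θ_t = 90°.
θ_B = 90° − 24.73° = 65.27°.

θ_B ≈ 65.27°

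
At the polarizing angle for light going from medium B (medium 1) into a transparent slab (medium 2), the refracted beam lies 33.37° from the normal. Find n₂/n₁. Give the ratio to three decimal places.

At Brewster incidence θ_B = 90° − θ_t = 90° − 33.37° = 56.63°.
tan θ_B = n₂/n₁, so n₂/n₁ = tan 56.63° = 1.518.

n₂/n₁ ≈ 1.518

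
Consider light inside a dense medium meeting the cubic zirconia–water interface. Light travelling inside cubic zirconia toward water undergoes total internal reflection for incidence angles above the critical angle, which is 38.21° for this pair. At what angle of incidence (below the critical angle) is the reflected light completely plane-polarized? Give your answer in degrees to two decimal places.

sin θ_c = n₂/n₁, so n₂/n₁ = sin 38.21° = 0.6185.
Brewster: tan θ_B = n₂/n₁ = 0.6185.
θ_B = arctan(0.6185) = 31.74°.

θ_B ≈ 31.74°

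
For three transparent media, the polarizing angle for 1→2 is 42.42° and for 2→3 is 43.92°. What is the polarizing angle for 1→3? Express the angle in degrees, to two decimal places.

θ_B ≈ 41.35°

Each Brewster angle gives a ratio: n₂/n₁ = tan 42.42° = 0.9138, n₃/n₂ = tan 43.92° = 0.9630.
So n₃/n₁ = (n₂/n₁)(n₃/n₂) = 0.9138 × 0.9630 = 0.8800.
θ_B(1→3) = arctan(0.8800) = 41.35°.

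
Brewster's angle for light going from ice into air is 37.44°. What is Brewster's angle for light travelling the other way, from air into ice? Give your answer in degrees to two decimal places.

θ_B' ≈ 52.56°

Reversing the direction swaps n₁ and n₂, so tan θ_B' = 1/tan θ_B and θ_B' = 90° − θ_B.
Hence θ_B' = 90° − 37.44° = 52.56°.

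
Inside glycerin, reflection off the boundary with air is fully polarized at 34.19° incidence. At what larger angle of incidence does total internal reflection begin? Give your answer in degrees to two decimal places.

From Brewster, n₂/n₁ = tan θ_B = tan 34.19° = 0.6793.
Then sin θ_c = n₂/n₁ = 0.6793, so θ_c = arcsin 0.6793 = 42.79°.

θ_c ≈ 42.79°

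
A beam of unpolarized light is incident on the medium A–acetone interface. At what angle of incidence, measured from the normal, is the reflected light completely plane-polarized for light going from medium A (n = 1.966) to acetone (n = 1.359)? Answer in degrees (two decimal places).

tan θ_B = n₂/n₁ = 1.359/1.966 = 0.6913.
θ_B = arctan(0.6913) = 34.65°.

θ_B ≈ 34.65°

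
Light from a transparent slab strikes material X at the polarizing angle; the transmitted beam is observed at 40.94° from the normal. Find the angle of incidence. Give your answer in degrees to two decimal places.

At Brewster's angle the reflected and refracted rays are perpendicular, so θ_B + θ_t = 90°.
So θ_B = 90° − θ_t = 90° − 40.94° = 49.06°.

θ_B ≈ 49.06°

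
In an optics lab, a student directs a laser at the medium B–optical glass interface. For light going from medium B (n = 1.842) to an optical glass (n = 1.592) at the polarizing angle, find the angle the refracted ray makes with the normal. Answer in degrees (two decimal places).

First find Brewster's angle: tan θ_B = 1.592/1.842 = 0.8643, giving θ_B = 40.84°.
The refracted ray is perpendicular to the reflected ray, so θ_t = 90° − θ_B = 49.16°.

θ_t ≈ 49.16°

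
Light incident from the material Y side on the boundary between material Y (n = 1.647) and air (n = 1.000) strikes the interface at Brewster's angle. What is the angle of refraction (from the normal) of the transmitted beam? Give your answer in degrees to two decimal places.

First find Brewster's angle: tan θ_B = 1.000/1.647 = 0.6072, giving θ_B = 31.26°.
At Brewster's angle the reflected and refracted rays are perpendicular, so θ_t = 90° − θ_B = 90° − 31.26° = 58.74°.

θ_t ≈ 58.74°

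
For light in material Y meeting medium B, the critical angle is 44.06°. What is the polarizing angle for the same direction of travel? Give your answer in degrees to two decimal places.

θ_B ≈ 34.82°

At the critical angle sin θ_c = n₂/n₁, giving n₂/n₁ = sin 44.06° = 0.6954.
Then tan θ_B = n₂/n₁ = 0.6954, so θ_B = arctan 0.6954 = 34.82°.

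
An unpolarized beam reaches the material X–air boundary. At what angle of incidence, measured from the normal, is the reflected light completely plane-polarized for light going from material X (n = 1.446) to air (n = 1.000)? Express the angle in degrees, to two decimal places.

θ_B ≈ 34.67°

The reflected p-component vanishes when tan θ_B = n₂/n₁.
tan θ_B = n₂/n₁ = 1.000/1.446 = 0.6916.
So θ_B = arctan 0.6916 = 34.67°.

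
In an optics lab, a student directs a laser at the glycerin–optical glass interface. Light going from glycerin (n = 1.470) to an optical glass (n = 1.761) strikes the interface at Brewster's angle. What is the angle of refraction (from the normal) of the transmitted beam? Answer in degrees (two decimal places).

θ_B = arctan(n₂/n₁) = arctan(1.761/1.470) = 50.15°.
Since θ_B + θ_t = 90° at Brewster incidence, θ_t = 90° − 50.15° = 39.85°.

θ_t ≈ 39.85°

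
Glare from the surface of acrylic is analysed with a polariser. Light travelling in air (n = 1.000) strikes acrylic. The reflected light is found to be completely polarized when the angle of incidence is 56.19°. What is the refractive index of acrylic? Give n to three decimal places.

At the Brewster angle, tan θ_B = n₂/n₁ with n₁ on the incident side (air) and n₂ on the transmitted side (acrylic).
n₂ = n₁ tan θ_B = 1.000 × tan 56.19° = 1.493.

n ≈ 1.493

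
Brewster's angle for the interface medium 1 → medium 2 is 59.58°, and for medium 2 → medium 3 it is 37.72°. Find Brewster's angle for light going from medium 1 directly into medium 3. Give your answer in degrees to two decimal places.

θ_B ≈ 52.80°

Each Brewster angle gives a ratio: n₂/n₁ = tan 59.58° = 1.7031, n₃/n₂ = tan 37.72° = 0.7734.
So n₃/n₁ = (n₂/n₁)(n₃/n₂) = 1.7031 × 0.7734 = 1.3173.
θ_B(1→3) = arctan(1.3173) = 52.80°.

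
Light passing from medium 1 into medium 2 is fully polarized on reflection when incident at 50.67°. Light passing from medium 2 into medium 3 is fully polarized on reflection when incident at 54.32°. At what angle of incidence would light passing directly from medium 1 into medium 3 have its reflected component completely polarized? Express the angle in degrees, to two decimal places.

n₂/n₁ = tan 50.67° = 1.2205 and n₃/n₂ = tan 54.32° = 1.3927.
Multiplying, n₃/n₁ = 1.2205 × 1.3927 = 1.6997, and θ_B(1→3) = arctan 1.6997 = 59.53°.

θ_B ≈ 59.53°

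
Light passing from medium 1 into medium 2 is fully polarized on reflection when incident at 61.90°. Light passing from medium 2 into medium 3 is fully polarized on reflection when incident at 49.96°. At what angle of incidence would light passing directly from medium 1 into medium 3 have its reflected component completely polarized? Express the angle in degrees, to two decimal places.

tan θ_B(1→2) = n₂/n₁ = tan 61.90° = 1.8728.
tan θ_B(2→3) = n₃/n₂ = tan 49.96° = 1.1901.
n₃/n₁ = 2.2288. Then tan θ_B(1→3) = n₃/n₁, so θ_B(1→3) = arctan(2.2288) = 65.84°.

θ_B ≈ 65.84°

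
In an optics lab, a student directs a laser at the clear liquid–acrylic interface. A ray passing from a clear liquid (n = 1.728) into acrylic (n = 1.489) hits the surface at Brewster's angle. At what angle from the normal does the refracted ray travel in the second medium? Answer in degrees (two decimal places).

First find Brewster's angle: tan θ_B = 1.489/1.728 = 0.8617, giving θ_B = 40.75°.
At Brewster's angle the reflected and refracted rays are perpendicular, so θ_t = 90° − θ_B = 90° − 40.75° = 49.25°.

θ_t ≈ 49.25°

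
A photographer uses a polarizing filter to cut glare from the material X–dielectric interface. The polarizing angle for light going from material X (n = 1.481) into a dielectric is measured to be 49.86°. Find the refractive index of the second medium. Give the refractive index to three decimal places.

n ≈ 1.756

Full polarization of the reflected beam means tan θ_B = n₂/n₁, where n₁ is the incident medium (material X).
n₂ = n₁ tan θ_B = 1.481 × tan 49.86° = 1.756.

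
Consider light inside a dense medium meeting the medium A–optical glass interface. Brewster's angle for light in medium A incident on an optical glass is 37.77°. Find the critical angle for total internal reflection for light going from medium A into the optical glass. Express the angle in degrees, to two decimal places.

θ_c ≈ 50.79°

From Brewster, n₂/n₁ = tan θ_B = tan 37.77° = 0.7748.
Then sin θ_c = n₂/n₁ = 0.7748, so θ_c = arcsin 0.7748 = 50.79°.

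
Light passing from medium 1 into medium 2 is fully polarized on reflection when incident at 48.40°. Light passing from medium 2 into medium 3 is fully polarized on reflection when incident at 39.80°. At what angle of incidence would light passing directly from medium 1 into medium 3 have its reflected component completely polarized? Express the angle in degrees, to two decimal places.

θ_B ≈ 43.18°

tan θ_B(1→2) = n₂/n₁ = tan 48.40° = 1.1263.
tan θ_B(2→3) = n₃/n₂ = tan 39.80° = 0.8332.
So n₃/n₁ = (n₂/n₁)(n₃/n₂) = 1.1263 × 0.8332 = 0.9384.
θ_B(1→3) = arctan(0.9384) = 43.18°.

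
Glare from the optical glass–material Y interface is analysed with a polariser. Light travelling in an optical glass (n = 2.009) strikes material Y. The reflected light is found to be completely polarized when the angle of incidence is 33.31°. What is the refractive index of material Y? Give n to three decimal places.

n ≈ 1.320

Full polarization of the reflected beam means tan θ_B = n₂/n₁, where n₁ is the incident medium (an optical glass).
n₂ = n₁ tan θ_B = 2.009 × tan 33.31° = 1.320.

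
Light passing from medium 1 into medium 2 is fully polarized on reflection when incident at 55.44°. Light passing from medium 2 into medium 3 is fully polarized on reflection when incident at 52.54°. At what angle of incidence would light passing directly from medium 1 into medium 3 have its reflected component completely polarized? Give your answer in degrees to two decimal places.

Each Brewster angle gives a ratio: n₂/n₁ = tan 55.44° = 1.4517, n₃/n₂ = tan 52.54° = 1.3051.
So n₃/n₁ = (n₂/n₁)(n₃/n₂) = 1.4517 × 1.3051 = 1.8947.
θ_B(1→3) = arctan(1.8947) = 62.18°.

θ_B ≈ 62.18°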